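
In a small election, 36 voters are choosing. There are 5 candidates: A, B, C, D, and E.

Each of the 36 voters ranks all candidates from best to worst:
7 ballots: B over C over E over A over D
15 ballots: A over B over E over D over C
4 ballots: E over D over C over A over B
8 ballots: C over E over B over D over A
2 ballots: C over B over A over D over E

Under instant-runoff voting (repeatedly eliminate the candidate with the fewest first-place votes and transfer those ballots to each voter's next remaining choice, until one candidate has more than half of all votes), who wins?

Round 1: A 15, B 7, C 10, D 0, E 4. D eliminated.
Round 2: A 15, B 7, C 10, E 4. E eliminated.
Round 3: A 15, B 7, C 14. B eliminated.
Round 4: A 15, C 21. C has a majority (≥19).

C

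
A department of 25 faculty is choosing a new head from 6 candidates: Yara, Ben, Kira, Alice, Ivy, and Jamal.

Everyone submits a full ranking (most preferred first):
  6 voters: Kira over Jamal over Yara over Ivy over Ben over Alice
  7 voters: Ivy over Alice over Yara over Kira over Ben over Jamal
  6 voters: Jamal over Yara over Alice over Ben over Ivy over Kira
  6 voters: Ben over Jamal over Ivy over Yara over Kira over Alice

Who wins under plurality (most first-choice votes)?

Ivy

First-place votes: Yara 0, Ben 6, Kira 6, Alice 0, Ivy 7, Jamal 6.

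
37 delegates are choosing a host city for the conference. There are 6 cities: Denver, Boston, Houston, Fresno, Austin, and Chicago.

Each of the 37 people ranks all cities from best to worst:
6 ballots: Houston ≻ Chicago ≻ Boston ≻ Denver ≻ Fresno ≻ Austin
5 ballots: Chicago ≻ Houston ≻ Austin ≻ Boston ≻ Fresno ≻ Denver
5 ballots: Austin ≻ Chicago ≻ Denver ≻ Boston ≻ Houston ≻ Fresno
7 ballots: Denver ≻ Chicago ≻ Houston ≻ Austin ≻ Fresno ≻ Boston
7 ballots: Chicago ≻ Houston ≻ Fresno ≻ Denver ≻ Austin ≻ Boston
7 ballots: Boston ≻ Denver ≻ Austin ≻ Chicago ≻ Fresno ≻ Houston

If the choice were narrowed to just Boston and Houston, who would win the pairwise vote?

Houston

Boston is ranked above Houston on 12 ballots; Houston above Boston on 25.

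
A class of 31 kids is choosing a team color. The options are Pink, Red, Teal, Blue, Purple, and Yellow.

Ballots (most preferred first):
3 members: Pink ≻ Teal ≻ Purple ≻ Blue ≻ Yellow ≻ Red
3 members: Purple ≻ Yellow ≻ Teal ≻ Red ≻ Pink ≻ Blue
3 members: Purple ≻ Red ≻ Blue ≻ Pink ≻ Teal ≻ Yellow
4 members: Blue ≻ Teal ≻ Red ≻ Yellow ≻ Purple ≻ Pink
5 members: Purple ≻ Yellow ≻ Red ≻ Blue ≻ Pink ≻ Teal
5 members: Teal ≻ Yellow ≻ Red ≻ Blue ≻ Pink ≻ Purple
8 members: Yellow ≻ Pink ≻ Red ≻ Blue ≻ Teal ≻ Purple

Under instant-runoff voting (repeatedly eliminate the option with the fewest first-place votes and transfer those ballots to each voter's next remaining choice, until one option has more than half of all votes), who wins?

Round 1: Pink 3, Red 0, Teal 5, Blue 4, Purple 11, Yellow 8. Red eliminated.
Round 2: Pink 3, Teal 5, Blue 4, Purple 11, Yellow 8. Pink eliminated.
Round 3: Teal 8, Blue 4, Purple 11, Yellow 8. Blue eliminated.
Round 4: Teal 12, Purple 11, Yellow 8. Yellow eliminated.
Round 5: Teal 20, Purple 11. Teal has a majority (≥16).

Teal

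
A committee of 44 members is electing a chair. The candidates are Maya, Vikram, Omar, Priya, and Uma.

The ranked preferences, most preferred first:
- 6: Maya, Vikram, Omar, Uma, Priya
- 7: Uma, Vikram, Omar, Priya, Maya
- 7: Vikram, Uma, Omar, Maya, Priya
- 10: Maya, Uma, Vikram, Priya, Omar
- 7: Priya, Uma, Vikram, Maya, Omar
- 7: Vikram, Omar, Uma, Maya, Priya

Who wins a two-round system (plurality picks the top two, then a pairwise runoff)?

Round 1 first-place votes: Maya 16, Vikram 14, Omar 0, Priya 7, Uma 7. Maya and Vikram advance.
Runoff: Maya is ranked above Vikram on 16 ballots, Vikram above Maya on 28.

Vikram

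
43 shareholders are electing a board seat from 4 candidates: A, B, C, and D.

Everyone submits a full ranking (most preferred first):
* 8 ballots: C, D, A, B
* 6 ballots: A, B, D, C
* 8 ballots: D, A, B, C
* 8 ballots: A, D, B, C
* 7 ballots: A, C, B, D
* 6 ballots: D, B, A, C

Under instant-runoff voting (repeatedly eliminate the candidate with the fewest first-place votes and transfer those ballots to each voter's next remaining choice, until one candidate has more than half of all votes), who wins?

Round 1: A 21, B 0, C 8, D 14. B eliminated.
Round 2: A 21, C 8, D 14. C eliminated.
Round 3: A 21, D 22. D has a majority (≥22).

D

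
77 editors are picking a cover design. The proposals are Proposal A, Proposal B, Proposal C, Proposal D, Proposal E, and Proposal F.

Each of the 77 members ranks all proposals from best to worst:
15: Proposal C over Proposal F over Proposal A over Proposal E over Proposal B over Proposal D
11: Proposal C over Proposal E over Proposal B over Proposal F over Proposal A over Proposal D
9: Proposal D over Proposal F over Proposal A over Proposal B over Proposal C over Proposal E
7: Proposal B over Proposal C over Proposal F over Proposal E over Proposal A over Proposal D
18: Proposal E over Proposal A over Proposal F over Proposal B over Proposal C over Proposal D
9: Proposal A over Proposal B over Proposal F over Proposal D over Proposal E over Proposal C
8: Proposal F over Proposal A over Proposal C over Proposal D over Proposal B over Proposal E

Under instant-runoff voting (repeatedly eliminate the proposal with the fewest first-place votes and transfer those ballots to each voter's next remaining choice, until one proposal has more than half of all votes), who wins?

Round 1: Proposal A 9, Proposal B 7, Proposal C 26, Proposal D 9, Proposal E 18, Proposal F 8. Proposal B eliminated.
Round 2: Proposal A 9, Proposal C 33, Proposal D 9, Proposal E 18, Proposal F 8. Proposal F eliminated.
Round 3: Proposal A 17, Proposal C 33, Proposal D 9, Proposal E 18. Proposal D eliminated.
Round 4: Proposal A 26, Proposal C 33, Proposal E 18. Proposal E eliminated.
Round 5: Proposal A 44, Proposal C 33. Proposal A has a majority (≥39).

Proposal A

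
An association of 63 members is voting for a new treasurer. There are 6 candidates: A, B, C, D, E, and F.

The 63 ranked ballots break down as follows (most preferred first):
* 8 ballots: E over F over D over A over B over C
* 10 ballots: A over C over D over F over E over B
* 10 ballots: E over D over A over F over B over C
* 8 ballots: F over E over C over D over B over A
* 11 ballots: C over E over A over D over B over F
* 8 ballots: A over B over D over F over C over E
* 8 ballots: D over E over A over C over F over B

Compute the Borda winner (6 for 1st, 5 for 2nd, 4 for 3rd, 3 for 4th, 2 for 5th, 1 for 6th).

E

A: 8×3 + 10×6 + 10×4 + 8×1 + 11×4 + 8×6 + 8×4 = 256
B: 8×2 + 10×1 + 10×2 + 8×2 + 11×2 + 8×5 + 8×1 = 132
C: 8×1 + 10×5 + 10×1 + 8×4 + 11×6 + 8×2 + 8×3 = 206
D: 8×4 + 10×4 + 10×5 + 8×3 + 11×3 + 8×4 + 8×6 = 259
E: 8×6 + 10×2 + 10×6 + 8×5 + 11×5 + 8×1 + 8×5 = 271
F: 8×5 + 10×3 + 10×3 + 8×6 + 11×1 + 8×3 + 8×2 = 199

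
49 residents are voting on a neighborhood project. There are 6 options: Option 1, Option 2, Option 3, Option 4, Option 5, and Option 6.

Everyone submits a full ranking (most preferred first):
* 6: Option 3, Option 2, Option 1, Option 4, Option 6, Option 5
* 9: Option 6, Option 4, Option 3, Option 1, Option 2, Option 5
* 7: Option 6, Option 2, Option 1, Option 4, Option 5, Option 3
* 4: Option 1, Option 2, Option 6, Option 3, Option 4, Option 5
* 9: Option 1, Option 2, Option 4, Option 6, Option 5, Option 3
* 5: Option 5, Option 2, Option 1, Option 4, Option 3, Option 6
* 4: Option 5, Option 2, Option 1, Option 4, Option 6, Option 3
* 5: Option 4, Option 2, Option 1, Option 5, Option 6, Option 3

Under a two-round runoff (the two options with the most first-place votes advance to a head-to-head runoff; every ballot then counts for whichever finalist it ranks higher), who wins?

Option 1

Round 1 first-place votes: Option 1 13, Option 2 0, Option 3 6, Option 4 5, Option 5 9, Option 6 16. Option 6 and Option 1 advance.
Runoff: Option 6 is ranked above Option 1 on 16 ballots, Option 1 above Option 6 on 33.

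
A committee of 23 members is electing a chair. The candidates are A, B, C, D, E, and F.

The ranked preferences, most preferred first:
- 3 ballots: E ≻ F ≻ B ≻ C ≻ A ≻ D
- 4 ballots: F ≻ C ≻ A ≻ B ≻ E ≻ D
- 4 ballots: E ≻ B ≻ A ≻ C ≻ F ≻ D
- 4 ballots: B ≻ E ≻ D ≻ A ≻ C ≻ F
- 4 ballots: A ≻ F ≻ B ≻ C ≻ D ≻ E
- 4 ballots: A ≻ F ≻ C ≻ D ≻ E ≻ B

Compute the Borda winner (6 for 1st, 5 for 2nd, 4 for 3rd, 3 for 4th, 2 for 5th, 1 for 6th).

A

A: 3×2 + 4×4 + 4×4 + 4×3 + 4×6 + 4×6 = 98
B: 3×4 + 4×3 + 4×5 + 4×6 + 4×4 + 4×1 = 88
C: 3×3 + 4×5 + 4×3 + 4×2 + 4×3 + 4×4 = 77
D: 3×1 + 4×1 + 4×1 + 4×4 + 4×2 + 4×3 = 47
E: 3×6 + 4×2 + 4×6 + 4×5 + 4×1 + 4×2 = 82
F: 3×5 + 4×6 + 4×2 + 4×1 + 4×5 + 4×5 = 91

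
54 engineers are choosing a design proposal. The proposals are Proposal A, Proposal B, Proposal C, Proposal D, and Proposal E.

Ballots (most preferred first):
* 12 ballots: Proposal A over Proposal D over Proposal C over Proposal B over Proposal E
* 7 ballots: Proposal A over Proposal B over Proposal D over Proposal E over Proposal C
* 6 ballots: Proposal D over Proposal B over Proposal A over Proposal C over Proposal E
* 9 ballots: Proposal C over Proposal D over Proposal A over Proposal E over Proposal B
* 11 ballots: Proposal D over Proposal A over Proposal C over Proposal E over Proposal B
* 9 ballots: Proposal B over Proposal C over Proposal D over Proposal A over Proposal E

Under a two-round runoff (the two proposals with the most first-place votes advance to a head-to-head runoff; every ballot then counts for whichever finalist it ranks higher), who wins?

Round 1 first-place votes: Proposal A 19, Proposal B 9, Proposal C 9, Proposal D 17, Proposal E 0. Proposal A and Proposal D advance.
Runoff: Proposal A is ranked above Proposal D on 19 ballots, Proposal D above Proposal A on 35.

Proposal D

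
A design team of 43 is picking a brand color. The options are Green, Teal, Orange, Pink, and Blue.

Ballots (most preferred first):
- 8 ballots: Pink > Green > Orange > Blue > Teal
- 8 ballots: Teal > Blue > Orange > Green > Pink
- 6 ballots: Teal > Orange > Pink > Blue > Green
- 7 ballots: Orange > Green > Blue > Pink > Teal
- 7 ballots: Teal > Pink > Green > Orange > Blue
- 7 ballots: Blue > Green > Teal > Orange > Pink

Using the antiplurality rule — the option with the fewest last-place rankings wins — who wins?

Last-place votes: Green 6, Teal 15, Orange 0, Pink 15, Blue 7.

Orange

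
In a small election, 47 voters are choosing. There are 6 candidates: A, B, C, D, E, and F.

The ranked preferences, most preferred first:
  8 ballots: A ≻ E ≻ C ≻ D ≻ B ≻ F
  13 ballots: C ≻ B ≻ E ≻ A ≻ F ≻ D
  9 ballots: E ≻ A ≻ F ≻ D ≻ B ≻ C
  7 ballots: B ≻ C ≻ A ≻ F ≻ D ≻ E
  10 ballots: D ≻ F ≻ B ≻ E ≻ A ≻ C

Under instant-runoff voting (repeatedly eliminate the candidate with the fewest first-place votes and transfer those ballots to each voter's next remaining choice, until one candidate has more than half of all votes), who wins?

Round 1: A 8, B 7, C 13, D 10, E 9, F 0. F eliminated.
Round 2: A 8, B 7, C 13, D 10, E 9. B eliminated.
Round 3: A 8, C 20, D 10, E 9. A eliminated.
Round 4: C 20, D 10, E 17. D eliminated.
Round 5: C 20, E 27. E has a majority (≥24).

E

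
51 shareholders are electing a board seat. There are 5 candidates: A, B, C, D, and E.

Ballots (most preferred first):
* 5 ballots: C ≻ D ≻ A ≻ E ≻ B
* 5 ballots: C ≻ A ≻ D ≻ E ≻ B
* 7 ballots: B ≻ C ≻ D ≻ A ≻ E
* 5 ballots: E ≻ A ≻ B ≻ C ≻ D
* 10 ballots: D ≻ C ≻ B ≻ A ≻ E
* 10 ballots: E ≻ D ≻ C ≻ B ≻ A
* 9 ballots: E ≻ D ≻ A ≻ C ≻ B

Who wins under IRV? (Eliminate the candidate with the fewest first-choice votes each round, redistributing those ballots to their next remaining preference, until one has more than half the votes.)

C

Round 1: A 0, B 7, C 10, D 10, E 24. A eliminated.
Round 2: B 7, C 10, D 10, E 24. B eliminated.
Round 3: C 17, D 10, E 24. D eliminated.
Round 4: C 27, E 24. C has a majority (≥26).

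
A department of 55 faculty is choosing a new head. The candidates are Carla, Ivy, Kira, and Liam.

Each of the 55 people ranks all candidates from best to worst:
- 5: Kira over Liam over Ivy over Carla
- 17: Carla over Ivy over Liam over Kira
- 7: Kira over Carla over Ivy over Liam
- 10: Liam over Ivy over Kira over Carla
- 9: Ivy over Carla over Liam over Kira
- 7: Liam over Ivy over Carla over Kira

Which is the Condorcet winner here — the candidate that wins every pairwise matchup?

Ivy

Ivy vs Carla: 31–24
Ivy vs Kira: 43–12
Ivy vs Liam: 33–22
Ivy beats every other candidate.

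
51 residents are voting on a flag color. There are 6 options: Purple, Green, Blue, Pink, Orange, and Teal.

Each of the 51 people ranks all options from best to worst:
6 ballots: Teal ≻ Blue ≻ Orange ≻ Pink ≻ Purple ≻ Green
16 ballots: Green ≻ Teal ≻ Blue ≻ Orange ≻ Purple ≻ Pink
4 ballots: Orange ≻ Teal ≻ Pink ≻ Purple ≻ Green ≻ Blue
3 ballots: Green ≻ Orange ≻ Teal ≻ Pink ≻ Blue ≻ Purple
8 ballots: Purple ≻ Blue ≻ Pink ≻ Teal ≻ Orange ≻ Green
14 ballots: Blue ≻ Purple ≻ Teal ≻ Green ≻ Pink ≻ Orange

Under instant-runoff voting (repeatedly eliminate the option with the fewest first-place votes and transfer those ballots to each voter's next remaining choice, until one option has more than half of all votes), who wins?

Round 1: Purple 8, Green 19, Blue 14, Pink 0, Orange 4, Teal 6. Pink eliminated.
Round 2: Purple 8, Green 19, Blue 14, Orange 4, Teal 6. Orange eliminated.
Round 3: Purple 8, Green 19, Blue 14, Teal 10. Purple eliminated.
Round 4: Green 19, Blue 22, Teal 10. Teal eliminated.
Round 5: Green 23, Blue 28. Blue has a majority (≥26).

Blue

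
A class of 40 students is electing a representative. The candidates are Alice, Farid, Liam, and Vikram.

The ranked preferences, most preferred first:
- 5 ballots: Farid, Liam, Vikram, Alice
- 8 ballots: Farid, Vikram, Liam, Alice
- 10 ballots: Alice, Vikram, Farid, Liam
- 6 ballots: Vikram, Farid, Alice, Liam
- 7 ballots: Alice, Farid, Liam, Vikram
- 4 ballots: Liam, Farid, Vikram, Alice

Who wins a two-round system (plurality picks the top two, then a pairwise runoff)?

Round 1 first-place votes: Alice 17, Farid 13, Liam 4, Vikram 6. Alice and Farid advance.
Runoff: Alice is ranked above Farid on 17 ballots, Farid above Alice on 23.

Farid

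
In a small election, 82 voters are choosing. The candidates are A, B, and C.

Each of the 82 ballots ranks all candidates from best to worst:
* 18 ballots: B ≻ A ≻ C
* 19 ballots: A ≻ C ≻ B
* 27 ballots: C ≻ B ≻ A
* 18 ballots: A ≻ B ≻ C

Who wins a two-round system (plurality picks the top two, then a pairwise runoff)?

Round 1 first-place votes: A 37, B 18, C 27. A and C advance.
Runoff: A is ranked above C on 55 ballots, C above A on 27.

A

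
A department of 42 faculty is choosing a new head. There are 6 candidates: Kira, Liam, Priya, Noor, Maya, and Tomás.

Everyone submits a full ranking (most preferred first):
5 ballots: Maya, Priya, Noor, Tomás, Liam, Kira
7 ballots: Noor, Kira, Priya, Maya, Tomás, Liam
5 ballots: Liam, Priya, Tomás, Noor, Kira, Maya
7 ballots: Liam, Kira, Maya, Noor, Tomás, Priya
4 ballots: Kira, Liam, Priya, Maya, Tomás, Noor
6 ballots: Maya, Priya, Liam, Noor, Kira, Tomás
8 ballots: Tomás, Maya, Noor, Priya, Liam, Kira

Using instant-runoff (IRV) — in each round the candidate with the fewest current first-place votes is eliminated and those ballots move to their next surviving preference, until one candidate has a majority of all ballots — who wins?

Round 1: Kira 4, Liam 12, Priya 0, Noor 7, Maya 11, Tomás 8. Priya eliminated.
Round 2: Kira 4, Liam 12, Noor 7, Maya 11, Tomás 8. Kira eliminated.
Round 3: Liam 16, Noor 7, Maya 11, Tomás 8. Noor eliminated.
Round 4: Liam 16, Maya 18, Tomás 8. Tomás eliminated.
Round 5: Liam 16, Maya 26. Maya has a majority (≥22).

Maya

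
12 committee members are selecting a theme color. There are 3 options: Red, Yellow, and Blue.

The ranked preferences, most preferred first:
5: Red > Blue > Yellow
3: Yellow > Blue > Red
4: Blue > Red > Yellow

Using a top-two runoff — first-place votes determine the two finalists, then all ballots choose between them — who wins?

Blue

Round 1 first-place votes: Red 5, Yellow 3, Blue 4. Red and Blue advance.
Runoff: Red is ranked above Blue on 5 ballots, Blue above Red on 7.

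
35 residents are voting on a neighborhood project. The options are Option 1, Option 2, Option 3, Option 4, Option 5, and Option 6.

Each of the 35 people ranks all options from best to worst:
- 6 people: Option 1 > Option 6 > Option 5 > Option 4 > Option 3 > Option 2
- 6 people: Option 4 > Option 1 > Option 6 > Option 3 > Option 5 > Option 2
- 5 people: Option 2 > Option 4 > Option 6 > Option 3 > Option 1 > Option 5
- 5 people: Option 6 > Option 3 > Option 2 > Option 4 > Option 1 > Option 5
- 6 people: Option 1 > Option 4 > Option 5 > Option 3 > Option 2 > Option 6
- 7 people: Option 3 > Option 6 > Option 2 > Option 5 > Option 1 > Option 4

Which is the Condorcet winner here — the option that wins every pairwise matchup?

Option 1 vs Option 2: 18–17
Option 1 vs Option 3: 18–17
Option 1 vs Option 4: 19–16
Option 1 vs Option 5: 28–7
Option 1 vs Option 6: 18–17
Option 1 beats every other option.

Option 1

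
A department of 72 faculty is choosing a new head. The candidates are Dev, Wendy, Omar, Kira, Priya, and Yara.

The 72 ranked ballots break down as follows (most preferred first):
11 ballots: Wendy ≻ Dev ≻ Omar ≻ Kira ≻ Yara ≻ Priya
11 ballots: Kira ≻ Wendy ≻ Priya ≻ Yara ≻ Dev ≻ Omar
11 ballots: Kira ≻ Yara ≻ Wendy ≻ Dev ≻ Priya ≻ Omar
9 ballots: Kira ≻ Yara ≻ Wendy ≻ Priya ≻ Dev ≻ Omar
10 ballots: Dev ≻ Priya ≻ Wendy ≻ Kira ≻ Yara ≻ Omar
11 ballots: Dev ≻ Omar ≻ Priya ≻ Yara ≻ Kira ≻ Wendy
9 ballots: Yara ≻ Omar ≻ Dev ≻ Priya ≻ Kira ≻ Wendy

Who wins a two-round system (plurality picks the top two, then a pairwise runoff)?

Round 1 first-place votes: Dev 21, Wendy 11, Omar 0, Kira 31, Priya 0, Yara 9. Kira and Dev advance.
Runoff: Kira is ranked above Dev on 31 ballots, Dev above Kira on 41.

Dev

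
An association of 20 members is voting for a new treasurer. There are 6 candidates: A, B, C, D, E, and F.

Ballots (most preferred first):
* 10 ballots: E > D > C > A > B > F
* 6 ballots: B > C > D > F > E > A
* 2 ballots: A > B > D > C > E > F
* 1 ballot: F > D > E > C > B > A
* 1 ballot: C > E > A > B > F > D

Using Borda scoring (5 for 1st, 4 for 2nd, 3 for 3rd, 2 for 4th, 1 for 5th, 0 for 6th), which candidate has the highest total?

A: 10×2 + 6×0 + 2×5 + 1×0 + 1×3 = 33
B: 10×1 + 6×5 + 2×4 + 1×1 + 1×2 = 51
C: 10×3 + 6×4 + 2×2 + 1×2 + 1×5 = 65
D: 10×4 + 6×3 + 2×3 + 1×4 + 1×0 = 68
E: 10×5 + 6×1 + 2×1 + 1×3 + 1×4 = 65
F: 10×0 + 6×2 + 2×0 + 1×5 + 1×1 = 18

D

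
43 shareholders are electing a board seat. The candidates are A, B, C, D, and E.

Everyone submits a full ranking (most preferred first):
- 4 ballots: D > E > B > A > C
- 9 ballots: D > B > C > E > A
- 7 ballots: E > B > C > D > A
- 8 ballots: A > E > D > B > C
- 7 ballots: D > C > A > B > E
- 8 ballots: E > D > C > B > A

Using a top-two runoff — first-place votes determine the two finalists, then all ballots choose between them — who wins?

E

Round 1 first-place votes: A 8, B 0, C 0, D 20, E 15. D and E advance.
Runoff: D is ranked above E on 20 ballots, E above D on 23.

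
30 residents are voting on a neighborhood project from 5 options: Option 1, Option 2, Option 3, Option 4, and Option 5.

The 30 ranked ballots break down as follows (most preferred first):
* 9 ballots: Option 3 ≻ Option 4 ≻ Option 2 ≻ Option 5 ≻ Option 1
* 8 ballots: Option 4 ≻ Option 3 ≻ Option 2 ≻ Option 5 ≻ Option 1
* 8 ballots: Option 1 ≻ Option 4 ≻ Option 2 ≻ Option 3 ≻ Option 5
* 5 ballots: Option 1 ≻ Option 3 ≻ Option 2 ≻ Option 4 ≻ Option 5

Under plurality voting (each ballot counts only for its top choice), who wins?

Option 1

First-place votes: Option 1 13, Option 2 0, Option 3 9, Option 4 8, Option 5 0.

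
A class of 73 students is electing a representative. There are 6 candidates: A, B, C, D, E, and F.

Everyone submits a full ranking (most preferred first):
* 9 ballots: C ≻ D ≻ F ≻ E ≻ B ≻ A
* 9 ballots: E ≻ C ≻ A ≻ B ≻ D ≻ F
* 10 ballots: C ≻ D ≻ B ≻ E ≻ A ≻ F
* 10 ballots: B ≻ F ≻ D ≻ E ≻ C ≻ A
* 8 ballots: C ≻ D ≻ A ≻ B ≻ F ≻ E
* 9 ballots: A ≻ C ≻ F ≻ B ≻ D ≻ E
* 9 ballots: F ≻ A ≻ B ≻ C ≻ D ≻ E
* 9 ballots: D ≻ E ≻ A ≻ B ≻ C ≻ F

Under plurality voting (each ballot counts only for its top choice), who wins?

First-place votes: A 9, B 10, C 27, D 9, E 9, F 9.

C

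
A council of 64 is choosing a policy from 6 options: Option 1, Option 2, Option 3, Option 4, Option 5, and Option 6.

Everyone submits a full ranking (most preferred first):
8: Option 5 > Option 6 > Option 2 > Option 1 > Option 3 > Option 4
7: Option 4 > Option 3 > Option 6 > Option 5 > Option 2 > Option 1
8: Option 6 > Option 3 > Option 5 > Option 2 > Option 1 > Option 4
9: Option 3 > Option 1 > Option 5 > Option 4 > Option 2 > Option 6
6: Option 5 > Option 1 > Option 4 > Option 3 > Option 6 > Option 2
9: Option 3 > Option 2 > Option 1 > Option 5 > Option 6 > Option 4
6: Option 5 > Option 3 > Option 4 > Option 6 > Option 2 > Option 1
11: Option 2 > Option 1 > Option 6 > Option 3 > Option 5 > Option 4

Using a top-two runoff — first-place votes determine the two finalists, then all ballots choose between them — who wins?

Round 1 first-place votes: Option 1 0, Option 2 11, Option 3 18, Option 4 7, Option 5 20, Option 6 8. Option 5 and Option 3 advance.
Runoff: Option 5 is ranked above Option 3 on 20 ballots, Option 3 above Option 5 on 44.

Option 3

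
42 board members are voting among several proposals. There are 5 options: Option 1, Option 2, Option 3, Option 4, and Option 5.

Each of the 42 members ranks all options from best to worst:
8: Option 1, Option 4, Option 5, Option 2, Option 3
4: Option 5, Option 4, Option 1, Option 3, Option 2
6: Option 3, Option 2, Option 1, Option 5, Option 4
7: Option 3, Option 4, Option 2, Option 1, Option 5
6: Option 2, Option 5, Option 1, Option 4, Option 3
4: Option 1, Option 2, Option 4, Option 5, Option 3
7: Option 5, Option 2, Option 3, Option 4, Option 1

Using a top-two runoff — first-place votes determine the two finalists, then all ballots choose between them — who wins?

Option 1

Round 1 first-place votes: Option 1 12, Option 2 6, Option 3 13, Option 4 0, Option 5 11. Option 3 and Option 1 advance.
Runoff: Option 3 is ranked above Option 1 on 20 ballots, Option 1 above Option 3 on 22.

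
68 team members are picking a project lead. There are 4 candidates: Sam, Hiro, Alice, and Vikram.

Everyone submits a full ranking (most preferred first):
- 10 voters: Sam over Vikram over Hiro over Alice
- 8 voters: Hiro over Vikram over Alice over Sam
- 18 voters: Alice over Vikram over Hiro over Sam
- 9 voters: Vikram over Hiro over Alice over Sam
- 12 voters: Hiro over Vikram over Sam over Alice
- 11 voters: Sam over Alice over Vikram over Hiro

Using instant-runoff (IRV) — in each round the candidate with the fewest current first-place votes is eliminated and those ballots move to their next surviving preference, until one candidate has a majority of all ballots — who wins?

Round 1: Sam 21, Hiro 20, Alice 18, Vikram 9. Vikram eliminated.
Round 2: Sam 21, Hiro 29, Alice 18. Alice eliminated.
Round 3: Sam 21, Hiro 47. Hiro has a majority (≥35).

Hiro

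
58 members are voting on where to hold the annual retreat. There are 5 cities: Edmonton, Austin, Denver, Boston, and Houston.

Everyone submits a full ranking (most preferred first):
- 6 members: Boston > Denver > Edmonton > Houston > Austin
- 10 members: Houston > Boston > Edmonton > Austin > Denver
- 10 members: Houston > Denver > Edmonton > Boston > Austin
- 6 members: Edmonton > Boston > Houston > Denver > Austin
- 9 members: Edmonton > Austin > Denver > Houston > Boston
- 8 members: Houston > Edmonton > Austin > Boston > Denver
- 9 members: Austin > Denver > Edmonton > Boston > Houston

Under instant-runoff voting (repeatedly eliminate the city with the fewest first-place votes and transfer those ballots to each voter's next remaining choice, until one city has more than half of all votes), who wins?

Edmonton

Round 1: Edmonton 15, Austin 9, Denver 0, Boston 6, Houston 28. Denver eliminated.
Round 2: Edmonton 15, Austin 9, Boston 6, Houston 28. Boston eliminated.
Round 3: Edmonton 21, Austin 9, Houston 28. Austin eliminated.
Round 4: Edmonton 30, Houston 28. Edmonton has a majority (≥30).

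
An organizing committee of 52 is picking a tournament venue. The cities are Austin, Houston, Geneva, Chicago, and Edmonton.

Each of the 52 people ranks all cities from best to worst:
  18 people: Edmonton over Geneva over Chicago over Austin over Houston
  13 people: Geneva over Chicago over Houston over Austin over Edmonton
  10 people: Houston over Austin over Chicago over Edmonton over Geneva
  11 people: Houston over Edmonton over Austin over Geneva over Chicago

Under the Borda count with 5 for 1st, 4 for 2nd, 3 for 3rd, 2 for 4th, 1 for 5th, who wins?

Austin: 18×2 + 13×2 + 10×4 + 11×3 = 135
Houston: 18×1 + 13×3 + 10×5 + 11×5 = 162
Geneva: 18×4 + 13×5 + 10×1 + 11×2 = 169
Chicago: 18×3 + 13×4 + 10×3 + 11×1 = 147
Edmonton: 18×5 + 13×1 + 10×2 + 11×4 = 167

Geneva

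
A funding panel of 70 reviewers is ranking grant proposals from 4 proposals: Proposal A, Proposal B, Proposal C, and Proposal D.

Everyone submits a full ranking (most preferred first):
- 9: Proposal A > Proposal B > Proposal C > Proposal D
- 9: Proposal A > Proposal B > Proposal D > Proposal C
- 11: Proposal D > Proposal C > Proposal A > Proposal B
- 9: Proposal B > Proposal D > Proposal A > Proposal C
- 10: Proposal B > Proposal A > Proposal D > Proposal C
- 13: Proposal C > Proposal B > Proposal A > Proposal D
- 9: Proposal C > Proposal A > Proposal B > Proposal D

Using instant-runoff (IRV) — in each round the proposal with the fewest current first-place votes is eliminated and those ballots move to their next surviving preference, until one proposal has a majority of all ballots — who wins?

Round 1: Proposal A 18, Proposal B 19, Proposal C 22, Proposal D 11. Proposal D eliminated.
Round 2: Proposal A 18, Proposal B 19, Proposal C 33. Proposal A eliminated.
Round 3: Proposal B 37, Proposal C 33. Proposal B has a majority (≥36).

Proposal B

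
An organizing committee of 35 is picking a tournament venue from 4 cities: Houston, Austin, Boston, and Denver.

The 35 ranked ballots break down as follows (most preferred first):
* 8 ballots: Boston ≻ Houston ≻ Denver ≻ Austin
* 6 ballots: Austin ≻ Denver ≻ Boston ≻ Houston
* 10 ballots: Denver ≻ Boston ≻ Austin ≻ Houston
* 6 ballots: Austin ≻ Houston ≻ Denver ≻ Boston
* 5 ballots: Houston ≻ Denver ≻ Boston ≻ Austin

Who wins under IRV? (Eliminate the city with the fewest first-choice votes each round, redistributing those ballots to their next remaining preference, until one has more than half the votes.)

Round 1: Houston 5, Austin 12, Boston 8, Denver 10. Houston eliminated.
Round 2: Austin 12, Boston 8, Denver 15. Boston eliminated.
Round 3: Austin 12, Denver 23. Denver has a majority (≥18).

Denver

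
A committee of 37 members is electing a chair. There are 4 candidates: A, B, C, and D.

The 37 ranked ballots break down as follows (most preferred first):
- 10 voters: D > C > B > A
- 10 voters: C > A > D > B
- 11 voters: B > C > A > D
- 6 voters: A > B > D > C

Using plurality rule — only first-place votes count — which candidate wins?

First-place votes: A 6, B 11, C 10, D 10.

B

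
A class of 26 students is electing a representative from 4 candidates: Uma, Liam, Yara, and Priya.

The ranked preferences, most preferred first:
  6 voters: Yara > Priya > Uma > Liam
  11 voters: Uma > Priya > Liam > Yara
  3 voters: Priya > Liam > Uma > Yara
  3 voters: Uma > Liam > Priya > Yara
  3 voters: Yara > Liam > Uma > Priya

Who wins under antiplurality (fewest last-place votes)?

Last-place votes: Uma 0, Liam 6, Yara 17, Priya 3.

Uma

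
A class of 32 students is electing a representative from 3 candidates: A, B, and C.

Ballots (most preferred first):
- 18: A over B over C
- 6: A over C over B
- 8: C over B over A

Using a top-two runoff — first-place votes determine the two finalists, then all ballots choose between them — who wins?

Round 1 first-place votes: A 24, B 0, C 8. A and C advance.
Runoff: A is ranked above C on 24 ballots, C above A on 8.

A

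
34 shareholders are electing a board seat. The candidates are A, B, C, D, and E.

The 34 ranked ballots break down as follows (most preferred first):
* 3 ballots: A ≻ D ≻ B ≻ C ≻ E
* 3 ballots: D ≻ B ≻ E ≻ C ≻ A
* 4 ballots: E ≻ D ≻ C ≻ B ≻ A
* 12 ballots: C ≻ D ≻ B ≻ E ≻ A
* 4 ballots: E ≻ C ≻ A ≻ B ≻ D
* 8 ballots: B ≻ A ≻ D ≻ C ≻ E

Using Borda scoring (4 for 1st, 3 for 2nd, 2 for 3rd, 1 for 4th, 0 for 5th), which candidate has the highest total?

A: 3×4 + 3×0 + 4×0 + 12×0 + 4×2 + 8×3 = 44
B: 3×2 + 3×3 + 4×1 + 12×2 + 4×1 + 8×4 = 79
C: 3×1 + 3×1 + 4×2 + 12×4 + 4×3 + 8×1 = 82
D: 3×3 + 3×4 + 4×3 + 12×3 + 4×0 + 8×2 = 85
E: 3×0 + 3×2 + 4×4 + 12×1 + 4×4 + 8×0 = 50

D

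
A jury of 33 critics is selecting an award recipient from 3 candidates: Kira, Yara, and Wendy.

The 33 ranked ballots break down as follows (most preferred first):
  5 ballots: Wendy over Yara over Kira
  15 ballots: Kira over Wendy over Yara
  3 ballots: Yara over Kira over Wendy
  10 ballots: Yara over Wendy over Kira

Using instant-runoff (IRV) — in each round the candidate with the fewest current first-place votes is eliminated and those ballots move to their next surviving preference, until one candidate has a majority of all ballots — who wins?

Yara

Round 1: Kira 15, Yara 13, Wendy 5. Wendy eliminated.
Round 2: Kira 15, Yara 18. Yara has a majority (≥17).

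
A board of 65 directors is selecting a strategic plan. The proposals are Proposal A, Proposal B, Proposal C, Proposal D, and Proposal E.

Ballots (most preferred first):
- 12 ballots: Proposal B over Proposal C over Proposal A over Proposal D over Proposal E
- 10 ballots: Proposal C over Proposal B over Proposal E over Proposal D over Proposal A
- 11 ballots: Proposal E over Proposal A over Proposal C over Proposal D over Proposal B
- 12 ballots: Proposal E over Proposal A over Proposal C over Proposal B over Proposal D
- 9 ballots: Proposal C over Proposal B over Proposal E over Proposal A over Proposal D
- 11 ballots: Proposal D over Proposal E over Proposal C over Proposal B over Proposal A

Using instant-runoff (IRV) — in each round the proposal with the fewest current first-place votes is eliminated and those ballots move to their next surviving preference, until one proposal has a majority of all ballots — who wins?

Round 1: Proposal A 0, Proposal B 12, Proposal C 19, Proposal D 11, Proposal E 23. Proposal A eliminated.
Round 2: Proposal B 12, Proposal C 19, Proposal D 11, Proposal E 23. Proposal D eliminated.
Round 3: Proposal B 12, Proposal C 19, Proposal E 34. Proposal E has a majority (≥33).

Proposal E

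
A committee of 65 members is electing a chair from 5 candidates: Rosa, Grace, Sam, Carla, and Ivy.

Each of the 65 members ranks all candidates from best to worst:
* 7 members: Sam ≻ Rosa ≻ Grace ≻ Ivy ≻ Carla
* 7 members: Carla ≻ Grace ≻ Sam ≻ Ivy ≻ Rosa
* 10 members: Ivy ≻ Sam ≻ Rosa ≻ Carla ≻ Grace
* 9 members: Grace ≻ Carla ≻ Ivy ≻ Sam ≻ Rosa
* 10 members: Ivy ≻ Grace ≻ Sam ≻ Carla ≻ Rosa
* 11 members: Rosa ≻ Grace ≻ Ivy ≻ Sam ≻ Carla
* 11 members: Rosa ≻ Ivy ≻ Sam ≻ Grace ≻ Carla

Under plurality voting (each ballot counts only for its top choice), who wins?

Rosa

First-place votes: Rosa 22, Grace 9, Sam 7, Carla 7, Ivy 20.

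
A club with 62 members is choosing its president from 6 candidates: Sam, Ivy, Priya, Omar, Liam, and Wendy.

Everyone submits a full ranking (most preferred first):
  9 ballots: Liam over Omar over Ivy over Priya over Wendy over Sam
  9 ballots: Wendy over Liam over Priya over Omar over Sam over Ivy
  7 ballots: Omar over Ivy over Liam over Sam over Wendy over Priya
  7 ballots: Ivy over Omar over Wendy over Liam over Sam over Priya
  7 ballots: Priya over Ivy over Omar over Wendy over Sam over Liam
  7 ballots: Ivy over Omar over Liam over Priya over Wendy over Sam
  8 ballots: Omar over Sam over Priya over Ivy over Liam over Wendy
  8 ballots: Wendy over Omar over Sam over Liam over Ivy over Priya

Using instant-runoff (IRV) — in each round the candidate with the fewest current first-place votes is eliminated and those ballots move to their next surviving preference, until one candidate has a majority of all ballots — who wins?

Round 1: Sam 0, Ivy 14, Priya 7, Omar 15, Liam 9, Wendy 17. Sam eliminated.
Round 2: Ivy 14, Priya 7, Omar 15, Liam 9, Wendy 17. Priya eliminated.
Round 3: Ivy 21, Omar 15, Liam 9, Wendy 17. Liam eliminated.
Round 4: Ivy 21, Omar 24, Wendy 17. Wendy eliminated.
Round 5: Ivy 21, Omar 41. Omar has a majority (≥32).

Omar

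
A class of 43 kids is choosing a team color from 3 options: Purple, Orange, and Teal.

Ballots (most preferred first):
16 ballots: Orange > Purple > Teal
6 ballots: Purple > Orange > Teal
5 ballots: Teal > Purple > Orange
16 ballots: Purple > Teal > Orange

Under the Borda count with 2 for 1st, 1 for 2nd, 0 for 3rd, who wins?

Purple

Purple: 16×1 + 6×2 + 5×1 + 16×2 = 65
Orange: 16×2 + 6×1 + 5×0 + 16×0 = 38
Teal: 16×0 + 6×0 + 5×2 + 16×1 = 26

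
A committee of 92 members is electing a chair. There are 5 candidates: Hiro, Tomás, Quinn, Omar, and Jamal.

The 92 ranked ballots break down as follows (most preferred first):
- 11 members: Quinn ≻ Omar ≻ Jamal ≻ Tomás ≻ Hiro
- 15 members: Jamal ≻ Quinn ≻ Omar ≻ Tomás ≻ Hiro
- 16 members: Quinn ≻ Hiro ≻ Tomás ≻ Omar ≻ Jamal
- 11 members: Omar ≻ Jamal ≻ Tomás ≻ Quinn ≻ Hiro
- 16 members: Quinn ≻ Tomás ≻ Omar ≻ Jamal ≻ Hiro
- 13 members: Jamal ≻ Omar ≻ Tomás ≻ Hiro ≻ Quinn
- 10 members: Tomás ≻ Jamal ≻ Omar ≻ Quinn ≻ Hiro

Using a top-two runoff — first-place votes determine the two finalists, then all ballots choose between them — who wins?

Round 1 first-place votes: Hiro 0, Tomás 10, Quinn 43, Omar 11, Jamal 28. Quinn and Jamal advance.
Runoff: Quinn is ranked above Jamal on 43 ballots, Jamal above Quinn on 49.

Jamal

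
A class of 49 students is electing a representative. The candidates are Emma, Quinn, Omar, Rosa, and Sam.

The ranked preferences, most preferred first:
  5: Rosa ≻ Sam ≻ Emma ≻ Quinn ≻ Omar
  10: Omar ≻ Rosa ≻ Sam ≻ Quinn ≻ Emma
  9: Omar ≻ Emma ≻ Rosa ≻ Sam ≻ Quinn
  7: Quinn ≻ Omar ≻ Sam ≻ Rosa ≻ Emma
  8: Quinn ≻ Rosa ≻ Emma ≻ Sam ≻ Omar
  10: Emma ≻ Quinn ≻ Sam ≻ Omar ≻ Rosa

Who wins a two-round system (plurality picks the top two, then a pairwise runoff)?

Quinn

Round 1 first-place votes: Emma 10, Quinn 15, Omar 19, Rosa 5, Sam 0. Omar and Quinn advance.
Runoff: Omar is ranked above Quinn on 19 ballots, Quinn above Omar on 30.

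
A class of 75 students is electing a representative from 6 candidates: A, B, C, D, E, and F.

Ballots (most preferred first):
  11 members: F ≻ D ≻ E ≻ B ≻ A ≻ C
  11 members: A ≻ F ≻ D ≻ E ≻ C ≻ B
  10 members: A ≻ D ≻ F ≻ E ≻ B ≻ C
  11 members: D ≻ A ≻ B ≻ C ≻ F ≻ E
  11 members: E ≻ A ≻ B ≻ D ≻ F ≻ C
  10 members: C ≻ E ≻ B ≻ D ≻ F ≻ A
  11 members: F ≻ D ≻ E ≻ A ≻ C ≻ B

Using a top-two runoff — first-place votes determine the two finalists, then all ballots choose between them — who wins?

A

Round 1 first-place votes: A 21, B 0, C 10, D 11, E 11, F 22. F and A advance.
Runoff: F is ranked above A on 32 ballots, A above F on 43.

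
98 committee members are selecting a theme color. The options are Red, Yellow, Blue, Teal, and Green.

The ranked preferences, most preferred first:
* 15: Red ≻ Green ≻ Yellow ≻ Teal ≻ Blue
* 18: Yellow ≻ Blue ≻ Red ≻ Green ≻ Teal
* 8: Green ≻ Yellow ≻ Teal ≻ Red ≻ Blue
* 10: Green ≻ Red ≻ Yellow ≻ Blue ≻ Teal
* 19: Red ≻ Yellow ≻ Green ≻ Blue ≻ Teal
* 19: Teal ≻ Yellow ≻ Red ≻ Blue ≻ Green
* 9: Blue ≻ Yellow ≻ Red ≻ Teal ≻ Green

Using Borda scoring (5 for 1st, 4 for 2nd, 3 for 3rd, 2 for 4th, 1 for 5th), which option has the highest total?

Yellow

Red: 15×5 + 18×3 + 8×2 + 10×4 + 19×5 + 19×3 + 9×3 = 364
Yellow: 15×3 + 18×5 + 8×4 + 10×3 + 19×4 + 19×4 + 9×4 = 385
Blue: 15×1 + 18×4 + 8×1 + 10×2 + 19×2 + 19×2 + 9×5 = 236
Teal: 15×2 + 18×1 + 8×3 + 10×1 + 19×1 + 19×5 + 9×2 = 214
Green: 15×4 + 18×2 + 8×5 + 10×5 + 19×3 + 19×1 + 9×1 = 271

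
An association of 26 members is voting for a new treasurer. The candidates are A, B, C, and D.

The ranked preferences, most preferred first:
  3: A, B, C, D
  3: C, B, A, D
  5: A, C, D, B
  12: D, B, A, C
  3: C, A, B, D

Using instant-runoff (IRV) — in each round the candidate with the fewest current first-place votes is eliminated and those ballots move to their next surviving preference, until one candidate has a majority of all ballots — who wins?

Round 1: A 8, B 0, C 6, D 12. B eliminated.
Round 2: A 8, C 6, D 12. C eliminated.
Round 3: A 14, D 12. A has a majority (≥14).

A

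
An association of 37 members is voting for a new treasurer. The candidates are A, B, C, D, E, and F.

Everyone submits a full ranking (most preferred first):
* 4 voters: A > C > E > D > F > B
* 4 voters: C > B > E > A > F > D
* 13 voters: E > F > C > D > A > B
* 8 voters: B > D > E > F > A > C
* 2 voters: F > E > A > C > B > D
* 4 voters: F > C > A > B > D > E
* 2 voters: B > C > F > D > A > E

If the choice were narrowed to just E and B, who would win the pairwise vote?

E is ranked above B on 19 ballots; B above E on 18.

E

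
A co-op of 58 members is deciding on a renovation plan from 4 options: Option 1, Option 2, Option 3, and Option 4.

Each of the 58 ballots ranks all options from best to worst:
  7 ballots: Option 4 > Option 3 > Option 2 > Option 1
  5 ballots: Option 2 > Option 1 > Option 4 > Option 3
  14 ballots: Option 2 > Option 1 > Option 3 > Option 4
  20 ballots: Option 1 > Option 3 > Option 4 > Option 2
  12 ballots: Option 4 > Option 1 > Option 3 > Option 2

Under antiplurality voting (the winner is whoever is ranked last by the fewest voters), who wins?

Last-place votes: Option 1 7, Option 2 32, Option 3 5, Option 4 14.

Option 3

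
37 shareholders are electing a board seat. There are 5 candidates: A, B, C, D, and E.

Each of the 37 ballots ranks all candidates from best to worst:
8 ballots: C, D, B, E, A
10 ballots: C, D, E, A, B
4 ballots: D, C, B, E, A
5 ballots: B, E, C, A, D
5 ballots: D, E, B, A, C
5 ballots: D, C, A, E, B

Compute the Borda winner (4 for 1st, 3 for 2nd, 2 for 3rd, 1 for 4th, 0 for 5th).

D

A: 8×0 + 10×1 + 4×0 + 5×1 + 5×1 + 5×2 = 30
B: 8×2 + 10×0 + 4×2 + 5×4 + 5×2 + 5×0 = 54
C: 8×4 + 10×4 + 4×3 + 5×2 + 5×0 + 5×3 = 109
D: 8×3 + 10×3 + 4×4 + 5×0 + 5×4 + 5×4 = 110
E: 8×1 + 10×2 + 4×1 + 5×3 + 5×3 + 5×1 = 67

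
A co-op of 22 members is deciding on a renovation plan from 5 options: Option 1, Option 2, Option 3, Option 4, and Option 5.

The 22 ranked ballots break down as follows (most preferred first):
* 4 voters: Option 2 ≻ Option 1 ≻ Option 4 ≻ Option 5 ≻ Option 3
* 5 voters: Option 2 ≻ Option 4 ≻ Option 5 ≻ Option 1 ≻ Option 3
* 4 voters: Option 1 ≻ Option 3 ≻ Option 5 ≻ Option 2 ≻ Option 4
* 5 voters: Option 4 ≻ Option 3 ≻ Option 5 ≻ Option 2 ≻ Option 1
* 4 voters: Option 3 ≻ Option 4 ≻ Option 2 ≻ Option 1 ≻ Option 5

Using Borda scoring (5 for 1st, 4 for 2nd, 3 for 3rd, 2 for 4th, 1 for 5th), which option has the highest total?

Option 1: 4×4 + 5×2 + 4×5 + 5×1 + 4×2 = 59
Option 2: 4×5 + 5×5 + 4×2 + 5×2 + 4×3 = 75
Option 3: 4×1 + 5×1 + 4×4 + 5×4 + 4×5 = 65
Option 4: 4×3 + 5×4 + 4×1 + 5×5 + 4×4 = 77
Option 5: 4×2 + 5×3 + 4×3 + 5×3 + 4×1 = 54

Option 4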